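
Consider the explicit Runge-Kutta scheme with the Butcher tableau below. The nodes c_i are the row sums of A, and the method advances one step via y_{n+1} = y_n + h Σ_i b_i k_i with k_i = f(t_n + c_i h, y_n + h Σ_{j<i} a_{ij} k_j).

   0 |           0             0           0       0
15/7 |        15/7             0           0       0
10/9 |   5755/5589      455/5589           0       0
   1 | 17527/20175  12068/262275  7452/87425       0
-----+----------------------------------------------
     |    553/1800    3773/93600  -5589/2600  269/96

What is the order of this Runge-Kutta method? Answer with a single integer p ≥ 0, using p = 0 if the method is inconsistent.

4

b = (553/1800, 3773/93600, -5589/2600, 269/96)
c = (0, 15/7, 10/9, 1)
Ac = (0, 0, 325/1863, 52/269)
Σ b_i: 553/1800·1 + 3773/93600·1 + (-5589/2600)·1 + 269/96·1 = 1 ✓
b·c: 3773/93600·15/7 + (-5589/2600)·10/9 + 269/96·1 = 1/2 ✓
b·c²: 3773/93600·225/49 + (-5589/2600)·100/81 + 269/96·1 = 1/3 ✓
b·Ac: (-5589/2600)·325/1863 + 269/96·52/269 = 1/6 ✓
b·c³: 3773/93600·3375/343 + (-5589/2600)·1000/729 + 269/96·1 = 1/4 ✓
b·(c∘Ac): (-5589/2600)·3250/16767 + 269/96·52/269 = 1/8 ✓
b·Ac²: (-5589/2600)·1625/4347 + 269/96·596/1883 = 1/12 ✓
b·A²c: 269/96·4/269 = 1/24 ✓; 4 stages ⇒ order 4.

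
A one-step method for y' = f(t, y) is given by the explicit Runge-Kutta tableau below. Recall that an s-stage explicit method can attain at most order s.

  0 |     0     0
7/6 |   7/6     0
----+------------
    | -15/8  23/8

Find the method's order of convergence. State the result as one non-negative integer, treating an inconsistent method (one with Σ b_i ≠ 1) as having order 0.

1

b = (-15/8, 23/8)
c = (0, 7/6)
Σ b_i: (-15/8)·1 + 23/8·1 = 1 ✓
b·c: 23/8·7/6 = 161/48 ≠ 1/2 ⇒ order 1.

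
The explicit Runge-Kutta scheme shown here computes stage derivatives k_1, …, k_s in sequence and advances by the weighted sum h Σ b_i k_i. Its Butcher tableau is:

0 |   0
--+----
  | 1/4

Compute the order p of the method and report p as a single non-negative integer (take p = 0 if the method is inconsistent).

b = (1/4)
c = (0)
Σ b_i: 1/4·1 = 1/4 ≠ 1 ⇒ order 0.

0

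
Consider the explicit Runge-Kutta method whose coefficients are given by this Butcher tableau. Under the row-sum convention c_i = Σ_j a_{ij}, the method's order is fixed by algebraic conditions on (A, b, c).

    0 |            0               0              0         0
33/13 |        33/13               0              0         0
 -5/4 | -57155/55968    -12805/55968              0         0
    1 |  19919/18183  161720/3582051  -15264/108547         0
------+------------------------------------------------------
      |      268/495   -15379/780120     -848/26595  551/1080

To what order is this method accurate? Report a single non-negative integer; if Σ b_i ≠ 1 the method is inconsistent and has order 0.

4

b = (268/495, -15379/780120, -848/26595, 551/1080)
c = (0, 33/13, -5/4, 1)
Ac = (0, 0, -985/1696, 160/551)
Σ b_i: 268/495·1 + (-15379/780120)·1 + (-848/26595)·1 + 551/1080·1 = 1 ✓
b·c: (-15379/780120)·33/13 + (-848/26595)·(-5/4) + 551/1080·1 = 1/2 ✓
b·c²: (-15379/780120)·1089/169 + (-848/26595)·25/16 + 551/1080·1 = 1/3 ✓
b·Ac: (-848/26595)·(-985/1696) + 551/1080·160/551 = 1/6 ✓
b·c³: (-15379/780120)·35937/2197 + (-848/26595)·(-125/64) + 551/1080·1 = 1/4 ✓
b·(c∘Ac): (-848/26595)·4925/6784 + 551/1080·160/551 = 1/8 ✓
b·Ac²: (-848/26595)·(-32505/22048) + 551/1080·510/7163 = 1/12 ✓
b·A²c: 551/1080·45/551 = 1/24 ✓; 4 stages ⇒ order 4.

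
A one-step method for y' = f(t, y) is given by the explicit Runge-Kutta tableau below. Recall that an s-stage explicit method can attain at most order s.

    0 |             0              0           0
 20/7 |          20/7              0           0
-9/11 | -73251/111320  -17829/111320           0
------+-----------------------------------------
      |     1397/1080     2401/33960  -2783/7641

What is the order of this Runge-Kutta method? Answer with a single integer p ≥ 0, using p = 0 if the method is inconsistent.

b = (1397/1080, 2401/33960, -2783/7641)
c = (0, 20/7, -9/11)
Ac = (0, 0, -2547/5566)
Σ b_i: 1397/1080·1 + 2401/33960·1 + (-2783/7641)·1 = 1 ✓
b·c: 2401/33960·20/7 + (-2783/7641)·(-9/11) = 1/2 ✓
b·c²: 2401/33960·400/49 + (-2783/7641)·81/121 = 1/3 ✓
b·Ac: (-2783/7641)·(-2547/5566) = 1/6 ✓; 3 stages ⇒ order 3.

3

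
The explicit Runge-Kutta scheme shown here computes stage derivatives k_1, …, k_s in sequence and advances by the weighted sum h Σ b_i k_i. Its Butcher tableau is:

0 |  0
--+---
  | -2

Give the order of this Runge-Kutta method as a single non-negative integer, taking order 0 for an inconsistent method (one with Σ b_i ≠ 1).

0

b = (-2)
c = (0)
Σ b_i: (-2)·1 = -2 ≠ 1 ⇒ order 0.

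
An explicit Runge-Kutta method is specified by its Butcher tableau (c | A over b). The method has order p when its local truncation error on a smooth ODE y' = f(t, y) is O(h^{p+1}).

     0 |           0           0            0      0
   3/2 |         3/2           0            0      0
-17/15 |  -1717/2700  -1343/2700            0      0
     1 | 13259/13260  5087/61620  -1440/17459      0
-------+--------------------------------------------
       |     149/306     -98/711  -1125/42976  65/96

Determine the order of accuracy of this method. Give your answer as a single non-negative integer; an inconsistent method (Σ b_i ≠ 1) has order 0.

b = (149/306, -98/711, -1125/42976, 65/96)
c = (0, 3/2, -17/15, 1)
Ac = (0, 0, -1343/1800, 113/520)
Σ b_i: 149/306·1 + (-98/711)·1 + (-1125/42976)·1 + 65/96·1 = 1 ✓
b·c: (-98/711)·3/2 + (-1125/42976)·(-17/15) + 65/96·1 = 1/2 ✓
b·c²: (-98/711)·9/4 + (-1125/42976)·289/225 + 65/96·1 = 1/3 ✓
b·Ac: (-1125/42976)·(-1343/1800) + 65/96·113/520 = 1/6 ✓
b·c³: (-98/711)·27/8 + (-1125/42976)·(-4913/3375) + 65/96·1 = 1/4 ✓
b·(c∘Ac): (-1125/42976)·22831/27000 + 65/96·113/520 = 1/8 ✓
b·Ac²: (-1125/42976)·(-1343/1200) + 65/96·83/1040 = 1/12 ✓
b·A²c: 65/96·4/65 = 1/24 ✓; 4 stages ⇒ order 4.

4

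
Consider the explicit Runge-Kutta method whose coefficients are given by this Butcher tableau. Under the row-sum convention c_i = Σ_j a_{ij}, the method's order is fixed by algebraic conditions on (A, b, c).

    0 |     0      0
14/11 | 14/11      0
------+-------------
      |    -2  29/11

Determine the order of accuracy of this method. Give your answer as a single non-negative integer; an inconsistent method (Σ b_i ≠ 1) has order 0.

0

b = (-2, 29/11)
c = (0, 14/11)
Σ b_i: (-2)·1 + 29/11·1 = 7/11 ≠ 1 ⇒ order 0.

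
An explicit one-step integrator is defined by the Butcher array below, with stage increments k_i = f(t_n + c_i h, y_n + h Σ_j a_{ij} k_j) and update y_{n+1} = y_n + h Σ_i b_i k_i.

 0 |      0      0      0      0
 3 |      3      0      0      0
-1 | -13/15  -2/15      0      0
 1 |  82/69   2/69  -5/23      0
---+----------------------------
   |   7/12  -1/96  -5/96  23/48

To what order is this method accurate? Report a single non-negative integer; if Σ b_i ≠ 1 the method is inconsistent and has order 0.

b = (7/12, -1/96, -5/96, 23/48)
c = (0, 3, -1, 1)
Ac = (0, 0, -2/5, 7/23)
Σ b_i: 7/12·1 + (-1/96)·1 + (-5/96)·1 + 23/48·1 = 1 ✓
b·c: (-1/96)·3 + (-5/96)·(-1) + 23/48·1 = 1/2 ✓
b·c²: (-1/96)·9 + (-5/96)·1 + 23/48·1 = 1/3 ✓
b·Ac: (-5/96)·(-2/5) + 23/48·7/23 = 1/6 ✓
b·c³: (-1/96)·27 + (-5/96)·(-1) + 23/48·1 = 1/4 ✓
b·(c∘Ac): (-5/96)·2/5 + 23/48·7/23 = 1/8 ✓
b·Ac²: (-5/96)·(-6/5) + 23/48·1/23 = 1/12 ✓
b·A²c: 23/48·2/23 = 1/24 ✓; 4 stages ⇒ order 4.

4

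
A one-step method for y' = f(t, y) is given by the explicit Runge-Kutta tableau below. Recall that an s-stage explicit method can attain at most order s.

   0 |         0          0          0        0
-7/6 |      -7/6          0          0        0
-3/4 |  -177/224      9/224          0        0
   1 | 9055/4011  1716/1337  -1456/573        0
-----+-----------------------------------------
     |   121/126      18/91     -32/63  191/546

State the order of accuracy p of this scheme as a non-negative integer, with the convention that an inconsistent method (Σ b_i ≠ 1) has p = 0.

4

b = (121/126, 18/91, -32/63, 191/546)
c = (0, -7/6, -3/4, 1)
Ac = (0, 0, -3/64, 78/191)
Σ b_i: 121/126·1 + 18/91·1 + (-32/63)·1 + 191/546·1 = 1 ✓
b·c: 18/91·(-7/6) + (-32/63)·(-3/4) + 191/546·1 = 1/2 ✓
b·c²: 18/91·49/36 + (-32/63)·9/16 + 191/546·1 = 1/3 ✓
b·Ac: (-32/63)·(-3/64) + 191/546·78/191 = 1/6 ✓
b·c³: 18/91·(-343/216) + (-32/63)·(-27/64) + 191/546·1 = 1/4 ✓
b·(c∘Ac): (-32/63)·9/256 + 191/546·78/191 = 1/8 ✓
b·Ac²: (-32/63)·7/128 + 191/546·182/573 = 1/12 ✓
b·A²c: 191/546·91/764 = 1/24 ✓; 4 stages ⇒ order 4.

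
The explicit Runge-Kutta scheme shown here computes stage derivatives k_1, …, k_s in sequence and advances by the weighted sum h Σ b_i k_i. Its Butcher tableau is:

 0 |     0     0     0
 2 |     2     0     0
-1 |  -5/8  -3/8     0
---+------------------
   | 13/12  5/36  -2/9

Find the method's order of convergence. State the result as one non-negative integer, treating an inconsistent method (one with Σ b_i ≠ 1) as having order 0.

b = (13/12, 5/36, -2/9)
c = (0, 2, -1)
Ac = (0, 0, -3/4)
Σ b_i: 13/12·1 + 5/36·1 + (-2/9)·1 = 1 ✓
b·c: 5/36·2 + (-2/9)·(-1) = 1/2 ✓
b·c²: 5/36·4 + (-2/9)·1 = 1/3 ✓
b·Ac: (-2/9)·(-3/4) = 1/6 ✓; 3 stages ⇒ order 3.

3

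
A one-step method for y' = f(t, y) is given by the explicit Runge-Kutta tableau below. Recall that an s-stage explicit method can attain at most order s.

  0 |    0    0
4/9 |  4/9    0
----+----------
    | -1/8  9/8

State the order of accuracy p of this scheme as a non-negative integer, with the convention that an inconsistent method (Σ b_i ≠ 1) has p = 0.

2

b = (-1/8, 9/8)
c = (0, 4/9)
Σ b_i: (-1/8)·1 + 9/8·1 = 1 ✓
b·c: 9/8·4/9 = 1/2 ✓; 2 stages ⇒ order 2.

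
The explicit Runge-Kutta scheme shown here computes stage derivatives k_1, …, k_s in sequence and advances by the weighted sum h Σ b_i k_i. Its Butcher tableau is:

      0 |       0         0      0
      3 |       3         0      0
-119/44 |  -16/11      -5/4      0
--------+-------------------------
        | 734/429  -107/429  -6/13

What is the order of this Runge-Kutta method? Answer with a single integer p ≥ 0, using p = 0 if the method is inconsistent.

b = (734/429, -107/429, -6/13)
c = (0, 3, -119/44)
Ac = (0, 0, -15/4)
Σ b_i: 734/429·1 + (-107/429)·1 + (-6/13)·1 = 1 ✓
b·c: (-107/429)·3 + (-6/13)·(-119/44) = 1/2 ✓
b·c²: (-107/429)·9 + (-6/13)·14161/1936 = -70731/12584 ≠ 1/3 ⇒ order 2.
b·Ac: (-6/13)·(-15/4) = 45/26 ≠ 1/6

2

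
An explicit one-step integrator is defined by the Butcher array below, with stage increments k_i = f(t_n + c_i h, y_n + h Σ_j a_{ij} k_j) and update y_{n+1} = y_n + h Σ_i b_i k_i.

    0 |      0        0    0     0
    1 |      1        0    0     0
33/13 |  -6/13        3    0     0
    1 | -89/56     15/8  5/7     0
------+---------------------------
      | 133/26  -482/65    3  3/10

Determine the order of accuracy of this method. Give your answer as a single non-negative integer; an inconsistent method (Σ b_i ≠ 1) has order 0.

b = (133/26, -482/65, 3, 3/10)
c = (0, 1, 33/13, 1)
Ac = (0, 0, 3, 2685/728)
Σ b_i: 133/26·1 + (-482/65)·1 + 3·1 + 3/10·1 = 1 ✓
b·c: (-482/65)·1 + 3·33/13 + 3/10·1 = 1/2 ✓
b·c²: (-482/65)·1 + 3·1089/169 + 3/10·1 = 4129/338 ≠ 1/3 ⇒ order 2.
b·Ac: 3·3 + 3/10·2685/728 = 14715/1456 ≠ 1/6

2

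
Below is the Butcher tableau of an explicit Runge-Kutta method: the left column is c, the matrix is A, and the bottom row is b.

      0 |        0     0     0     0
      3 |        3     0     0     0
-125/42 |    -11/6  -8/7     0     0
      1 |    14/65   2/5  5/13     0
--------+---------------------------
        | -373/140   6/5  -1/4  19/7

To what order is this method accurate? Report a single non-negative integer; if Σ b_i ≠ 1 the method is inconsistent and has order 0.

b = (-373/140, 6/5, -1/4, 19/7)
c = (0, 3, -125/42, 1)
Ac = (0, 0, -24/7, 151/2730)
Σ b_i: (-373/140)·1 + 6/5·1 + (-1/4)·1 + 19/7·1 = 1 ✓
b·c: 6/5·3 + (-1/4)·(-125/42) + 19/7·1 = 847/120 ≠ 1/2 ⇒ order 1.

1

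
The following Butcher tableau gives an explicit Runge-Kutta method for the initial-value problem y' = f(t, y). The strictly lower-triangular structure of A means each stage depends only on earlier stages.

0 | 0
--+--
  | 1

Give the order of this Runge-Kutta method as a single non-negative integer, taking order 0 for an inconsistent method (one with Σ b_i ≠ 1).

b = (1)
c = (0)
Σ b_i: 1·1 = 1 ✓; 1 stage ⇒ order 1.

1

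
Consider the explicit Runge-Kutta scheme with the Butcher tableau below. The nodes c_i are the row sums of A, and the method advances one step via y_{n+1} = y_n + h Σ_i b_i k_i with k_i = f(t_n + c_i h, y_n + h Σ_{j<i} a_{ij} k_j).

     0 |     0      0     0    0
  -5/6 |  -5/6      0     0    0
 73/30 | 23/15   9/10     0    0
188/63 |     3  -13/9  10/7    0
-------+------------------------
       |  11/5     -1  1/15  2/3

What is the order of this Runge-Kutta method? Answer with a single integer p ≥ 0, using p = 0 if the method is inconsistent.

b = (11/5, -1, 1/15, 2/3)
c = (0, -5/6, 73/30, 188/63)
Ac = (0, 0, -3/4, 1769/378)
Σ b_i: 11/5·1 + (-1)·1 + 1/15·1 + 2/3·1 = 29/15 ≠ 1 ⇒ order 0.

0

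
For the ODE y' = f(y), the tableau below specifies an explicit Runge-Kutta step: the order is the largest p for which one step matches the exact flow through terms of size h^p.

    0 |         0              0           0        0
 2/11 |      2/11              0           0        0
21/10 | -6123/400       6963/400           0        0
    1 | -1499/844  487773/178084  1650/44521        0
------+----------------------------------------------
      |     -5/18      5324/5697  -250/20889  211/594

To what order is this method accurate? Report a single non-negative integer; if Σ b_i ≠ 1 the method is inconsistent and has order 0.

b = (-5/18, 5324/5697, -250/20889, 211/594)
c = (0, 2/11, 21/10, 1)
Ac = (0, 0, 633/200, 243/422)
Σ b_i: (-5/18)·1 + 5324/5697·1 + (-250/20889)·1 + 211/594·1 = 1 ✓
b·c: 5324/5697·2/11 + (-250/20889)·21/10 + 211/594·1 = 1/2 ✓
b·c²: 5324/5697·4/121 + (-250/20889)·441/100 + 211/594·1 = 1/3 ✓
b·Ac: (-250/20889)·633/200 + 211/594·243/422 = 1/6 ✓
b·c³: 5324/5697·8/1331 + (-250/20889)·9261/1000 + 211/594·1 = 1/4 ✓
b·(c∘Ac): (-250/20889)·13293/2000 + 211/594·243/422 = 1/8 ✓
b·Ac²: (-250/20889)·633/1100 + 211/594·1179/4642 = 1/12 ✓
b·A²c: 211/594·99/844 = 1/24 ✓; 4 stages ⇒ order 4.

4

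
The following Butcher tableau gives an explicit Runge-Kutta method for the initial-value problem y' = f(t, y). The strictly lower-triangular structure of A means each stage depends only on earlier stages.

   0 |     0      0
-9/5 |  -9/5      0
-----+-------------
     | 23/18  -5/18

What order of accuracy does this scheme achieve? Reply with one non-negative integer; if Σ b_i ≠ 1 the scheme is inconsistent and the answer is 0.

b = (23/18, -5/18)
c = (0, -9/5)
Σ b_i: 23/18·1 + (-5/18)·1 = 1 ✓
b·c: (-5/18)·(-9/5) = 1/2 ✓; 2 stages ⇒ order 2.

2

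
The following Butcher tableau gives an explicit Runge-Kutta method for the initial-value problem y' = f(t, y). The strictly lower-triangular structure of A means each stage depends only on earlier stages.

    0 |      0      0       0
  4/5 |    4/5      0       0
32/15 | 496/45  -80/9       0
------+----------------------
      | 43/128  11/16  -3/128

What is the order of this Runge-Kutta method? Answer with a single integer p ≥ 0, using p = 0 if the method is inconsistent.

b = (43/128, 11/16, -3/128)
c = (0, 4/5, 32/15)
Ac = (0, 0, -64/9)
Σ b_i: 43/128·1 + 11/16·1 + (-3/128)·1 = 1 ✓
b·c: 11/16·4/5 + (-3/128)·32/15 = 1/2 ✓
b·c²: 11/16·16/25 + (-3/128)·1024/225 = 1/3 ✓
b·Ac: (-3/128)·(-64/9) = 1/6 ✓; 3 stages ⇒ order 3.

3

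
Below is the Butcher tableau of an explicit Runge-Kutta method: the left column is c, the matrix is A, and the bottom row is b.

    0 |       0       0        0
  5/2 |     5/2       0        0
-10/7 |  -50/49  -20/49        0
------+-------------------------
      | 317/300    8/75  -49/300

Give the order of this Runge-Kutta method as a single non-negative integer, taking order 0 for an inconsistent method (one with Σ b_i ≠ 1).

b = (317/300, 8/75, -49/300)
c = (0, 5/2, -10/7)
Ac = (0, 0, -50/49)
Σ b_i: 317/300·1 + 8/75·1 + (-49/300)·1 = 1 ✓
b·c: 8/75·5/2 + (-49/300)·(-10/7) = 1/2 ✓
b·c²: 8/75·25/4 + (-49/300)·100/49 = 1/3 ✓
b·Ac: (-49/300)·(-50/49) = 1/6 ✓; 3 stages ⇒ order 3.

3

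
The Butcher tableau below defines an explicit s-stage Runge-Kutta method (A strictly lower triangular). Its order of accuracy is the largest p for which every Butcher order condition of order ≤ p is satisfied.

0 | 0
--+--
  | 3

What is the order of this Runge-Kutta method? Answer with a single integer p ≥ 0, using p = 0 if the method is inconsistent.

b = (3)
c = (0)
Σ b_i: 3·1 = 3 ≠ 1 ⇒ order 0.

0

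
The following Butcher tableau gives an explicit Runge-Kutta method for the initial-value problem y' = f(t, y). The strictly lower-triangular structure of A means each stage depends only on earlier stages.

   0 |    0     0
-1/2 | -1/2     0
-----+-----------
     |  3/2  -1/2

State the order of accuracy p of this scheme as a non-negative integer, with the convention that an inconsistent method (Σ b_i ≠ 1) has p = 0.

b = (3/2, -1/2)
c = (0, -1/2)
Σ b_i: 3/2·1 + (-1/2)·1 = 1 ✓
b·c: (-1/2)·(-1/2) = 1/4 ≠ 1/2 ⇒ order 1.

1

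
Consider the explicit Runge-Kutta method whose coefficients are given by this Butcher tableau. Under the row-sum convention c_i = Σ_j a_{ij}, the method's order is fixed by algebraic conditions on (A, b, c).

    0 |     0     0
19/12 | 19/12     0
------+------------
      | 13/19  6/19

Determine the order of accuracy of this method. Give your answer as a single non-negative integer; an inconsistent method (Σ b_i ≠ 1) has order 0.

b = (13/19, 6/19)
c = (0, 19/12)
Σ b_i: 13/19·1 + 6/19·1 = 1 ✓
b·c: 6/19·19/12 = 1/2 ✓; 2 stages ⇒ order 2.

2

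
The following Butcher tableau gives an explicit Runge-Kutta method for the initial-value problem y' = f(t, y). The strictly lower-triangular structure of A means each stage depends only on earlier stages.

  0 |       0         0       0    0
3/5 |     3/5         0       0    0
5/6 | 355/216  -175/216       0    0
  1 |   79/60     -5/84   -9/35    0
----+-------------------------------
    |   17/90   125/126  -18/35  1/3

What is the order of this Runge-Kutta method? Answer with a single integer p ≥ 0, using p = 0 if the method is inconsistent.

b = (17/90, 125/126, -18/35, 1/3)
c = (0, 3/5, 5/6, 1)
Ac = (0, 0, -35/72, -1/4)
Σ b_i: 17/90·1 + 125/126·1 + (-18/35)·1 + 1/3·1 = 1 ✓
b·c: 125/126·3/5 + (-18/35)·5/6 + 1/3·1 = 1/2 ✓
b·c²: 125/126·9/25 + (-18/35)·25/36 + 1/3·1 = 1/3 ✓
b·Ac: (-18/35)·(-35/72) + 1/3·(-1/4) = 1/6 ✓
b·c³: 125/126·27/125 + (-18/35)·125/216 + 1/3·1 = 1/4 ✓
b·(c∘Ac): (-18/35)·(-175/432) + 1/3·(-1/4) = 1/8 ✓
b·Ac²: (-18/35)·(-7/24) + 1/3·(-1/5) = 1/12 ✓
b·A²c: 1/3·1/8 = 1/24 ✓; 4 stages ⇒ order 4.

4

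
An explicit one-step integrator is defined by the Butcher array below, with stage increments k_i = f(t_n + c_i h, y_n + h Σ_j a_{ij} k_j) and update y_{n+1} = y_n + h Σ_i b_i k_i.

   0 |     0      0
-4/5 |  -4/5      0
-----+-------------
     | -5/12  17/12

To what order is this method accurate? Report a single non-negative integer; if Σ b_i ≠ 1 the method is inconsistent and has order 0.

b = (-5/12, 17/12)
c = (0, -4/5)
Σ b_i: (-5/12)·1 + 17/12·1 = 1 ✓
b·c: 17/12·(-4/5) = -17/15 ≠ 1/2 ⇒ order 1.

1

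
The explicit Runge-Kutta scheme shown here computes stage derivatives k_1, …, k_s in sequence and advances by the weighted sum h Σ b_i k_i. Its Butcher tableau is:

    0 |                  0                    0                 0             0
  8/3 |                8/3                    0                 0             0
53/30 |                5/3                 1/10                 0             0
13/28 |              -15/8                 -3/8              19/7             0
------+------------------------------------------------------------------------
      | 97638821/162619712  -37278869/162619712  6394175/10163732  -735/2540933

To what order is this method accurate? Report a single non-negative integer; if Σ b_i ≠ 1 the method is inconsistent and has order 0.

b = (97638821/162619712, -37278869/162619712, 6394175/10163732, -735/2540933)
c = (0, 8/3, 53/30, 13/28)
Ac = (0, 0, 4/15, 797/210)
Σ b_i: 97638821/162619712·1 + (-37278869/162619712)·1 + 6394175/10163732·1 + (-735/2540933)·1 = 1 ✓
b·c: (-37278869/162619712)·8/3 + 6394175/10163732·53/30 + (-735/2540933)·13/28 = 1/2 ✓
b·c²: (-37278869/162619712)·64/9 + 6394175/10163732·2809/900 + (-735/2540933)·169/784 = 1/3 ✓
b·Ac: 6394175/10163732·4/15 + (-735/2540933)·797/210 = 1/6 ✓
b·c³: (-37278869/162619712)·512/27 + 6394175/10163732·148877/27000 + (-735/2540933)·2197/21952 = -44984083393/51225209280 ≠ 1/4 ⇒ order 3.
b·(c∘Ac): 6394175/10163732·106/225 + (-735/2540933)·10361/5880 = 54129355/182947176 ≠ 1/8
b·Ac²: 6394175/10163732·32/45 + (-735/2540933)·36571/6300 = 203845609/457367940 ≠ 1/12
b·A²c: (-735/2540933)·76/105 = -532/2540933 ≠ 1/24

3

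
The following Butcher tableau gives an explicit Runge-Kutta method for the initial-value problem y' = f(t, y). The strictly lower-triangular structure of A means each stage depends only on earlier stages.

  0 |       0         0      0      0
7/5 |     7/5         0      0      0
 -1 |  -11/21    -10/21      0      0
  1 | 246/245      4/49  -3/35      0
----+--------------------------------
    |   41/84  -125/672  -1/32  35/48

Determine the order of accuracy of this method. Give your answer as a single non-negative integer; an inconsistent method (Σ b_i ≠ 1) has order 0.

b = (41/84, -125/672, -1/32, 35/48)
c = (0, 7/5, -1, 1)
Ac = (0, 0, -2/3, 1/5)
Σ b_i: 41/84·1 + (-125/672)·1 + (-1/32)·1 + 35/48·1 = 1 ✓
b·c: (-125/672)·7/5 + (-1/32)·(-1) + 35/48·1 = 1/2 ✓
b·c²: (-125/672)·49/25 + (-1/32)·1 + 35/48·1 = 1/3 ✓
b·Ac: (-1/32)·(-2/3) + 35/48·1/5 = 1/6 ✓
b·c³: (-125/672)·343/125 + (-1/32)·(-1) + 35/48·1 = 1/4 ✓
b·(c∘Ac): (-1/32)·2/3 + 35/48·1/5 = 1/8 ✓
b·Ac²: (-1/32)·(-14/15) + 35/48·13/175 = 1/12 ✓
b·A²c: 35/48·2/35 = 1/24 ✓; 4 stages ⇒ order 4.

4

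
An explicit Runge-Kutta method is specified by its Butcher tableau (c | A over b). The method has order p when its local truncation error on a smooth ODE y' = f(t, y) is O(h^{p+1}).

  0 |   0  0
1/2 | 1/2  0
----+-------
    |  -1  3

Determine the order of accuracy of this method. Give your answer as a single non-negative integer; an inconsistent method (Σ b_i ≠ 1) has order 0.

b = (-1, 3)
c = (0, 1/2)
Σ b_i: (-1)·1 + 3·1 = 2 ≠ 1 ⇒ order 0.

0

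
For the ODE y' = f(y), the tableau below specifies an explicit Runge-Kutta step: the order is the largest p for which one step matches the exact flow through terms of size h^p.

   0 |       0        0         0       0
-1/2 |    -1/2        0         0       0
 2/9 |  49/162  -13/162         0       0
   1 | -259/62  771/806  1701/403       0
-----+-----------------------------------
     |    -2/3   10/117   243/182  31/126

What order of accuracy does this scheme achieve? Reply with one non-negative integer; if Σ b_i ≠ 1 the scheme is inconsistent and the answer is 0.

b = (-2/3, 10/117, 243/182, 31/126)
c = (0, -1/2, 2/9, 1)
Ac = (0, 0, 13/324, 57/124)
Σ b_i: (-2/3)·1 + 10/117·1 + 243/182·1 + 31/126·1 = 1 ✓
b·c: 10/117·(-1/2) + 243/182·2/9 + 31/126·1 = 1/2 ✓
b·c²: 10/117·1/4 + 243/182·4/81 + 31/126·1 = 1/3 ✓
b·Ac: 243/182·13/324 + 31/126·57/124 = 1/6 ✓
b·c³: 10/117·(-1/8) + 243/182·8/729 + 31/126·1 = 1/4 ✓
b·(c∘Ac): 243/182·13/1458 + 31/126·57/124 = 1/8 ✓
b·Ac²: 243/182·(-13/648) + 31/126·111/248 = 1/12 ✓
b·A²c: 31/126·21/124 = 1/24 ✓; 4 stages ⇒ order 4.

4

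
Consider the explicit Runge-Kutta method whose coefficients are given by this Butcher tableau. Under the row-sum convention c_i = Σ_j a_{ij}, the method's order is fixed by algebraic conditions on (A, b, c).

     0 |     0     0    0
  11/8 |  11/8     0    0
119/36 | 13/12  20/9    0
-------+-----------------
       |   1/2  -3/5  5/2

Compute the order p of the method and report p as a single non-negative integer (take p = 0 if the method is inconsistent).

b = (1/2, -3/5, 5/2)
c = (0, 11/8, 119/36)
Ac = (0, 0, 55/18)
Σ b_i: 1/2·1 + (-3/5)·1 + 5/2·1 = 12/5 ≠ 1 ⇒ order 0.

0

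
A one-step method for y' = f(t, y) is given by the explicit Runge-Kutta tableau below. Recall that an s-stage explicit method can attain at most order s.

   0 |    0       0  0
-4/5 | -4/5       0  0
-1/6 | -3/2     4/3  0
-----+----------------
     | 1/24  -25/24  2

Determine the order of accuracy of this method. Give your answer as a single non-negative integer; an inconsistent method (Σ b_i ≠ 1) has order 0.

2

b = (1/24, -25/24, 2)
c = (0, -4/5, -1/6)
Ac = (0, 0, -16/15)
Σ b_i: 1/24·1 + (-25/24)·1 + 2·1 = 1 ✓
b·c: (-25/24)·(-4/5) + 2·(-1/6) = 1/2 ✓
b·c²: (-25/24)·16/25 + 2·1/36 = -11/18 ≠ 1/3 ⇒ order 2.
b·Ac: 2·(-16/15) = -32/15 ≠ 1/6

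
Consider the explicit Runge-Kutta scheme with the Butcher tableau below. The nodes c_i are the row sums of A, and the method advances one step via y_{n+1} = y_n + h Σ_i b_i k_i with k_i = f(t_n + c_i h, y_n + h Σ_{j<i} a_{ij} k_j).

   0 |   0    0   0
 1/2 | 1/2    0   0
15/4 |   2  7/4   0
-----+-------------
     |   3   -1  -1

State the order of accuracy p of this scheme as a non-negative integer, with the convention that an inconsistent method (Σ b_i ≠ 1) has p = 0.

b = (3, -1, -1)
c = (0, 1/2, 15/4)
Ac = (0, 0, 7/8)
Σ b_i: 3·1 + (-1)·1 + (-1)·1 = 1 ✓
b·c: (-1)·1/2 + (-1)·15/4 = -17/4 ≠ 1/2 ⇒ order 1.

1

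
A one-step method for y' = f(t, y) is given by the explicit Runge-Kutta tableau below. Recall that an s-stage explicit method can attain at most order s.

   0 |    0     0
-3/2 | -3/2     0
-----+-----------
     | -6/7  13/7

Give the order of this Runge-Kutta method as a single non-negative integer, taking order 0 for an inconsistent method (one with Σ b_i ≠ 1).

1

b = (-6/7, 13/7)
c = (0, -3/2)
Σ b_i: (-6/7)·1 + 13/7·1 = 1 ✓
b·c: 13/7·(-3/2) = -39/14 ≠ 1/2 ⇒ order 1.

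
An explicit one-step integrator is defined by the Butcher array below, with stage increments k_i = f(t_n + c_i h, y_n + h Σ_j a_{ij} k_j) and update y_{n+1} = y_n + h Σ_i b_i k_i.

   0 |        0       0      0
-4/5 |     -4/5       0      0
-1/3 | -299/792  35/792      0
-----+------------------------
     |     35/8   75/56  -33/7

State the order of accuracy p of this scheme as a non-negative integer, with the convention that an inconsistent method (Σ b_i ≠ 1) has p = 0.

3

b = (35/8, 75/56, -33/7)
c = (0, -4/5, -1/3)
Ac = (0, 0, -7/198)
Σ b_i: 35/8·1 + 75/56·1 + (-33/7)·1 = 1 ✓
b·c: 75/56·(-4/5) + (-33/7)·(-1/3) = 1/2 ✓
b·c²: 75/56·16/25 + (-33/7)·1/9 = 1/3 ✓
b·Ac: (-33/7)·(-7/198) = 1/6 ✓; 3 stages ⇒ order 3.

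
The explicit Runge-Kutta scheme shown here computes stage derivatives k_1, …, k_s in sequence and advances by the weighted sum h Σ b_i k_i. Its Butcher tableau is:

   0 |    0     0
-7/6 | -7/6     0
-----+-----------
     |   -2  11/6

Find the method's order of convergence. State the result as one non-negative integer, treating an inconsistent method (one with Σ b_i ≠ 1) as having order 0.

0

b = (-2, 11/6)
c = (0, -7/6)
Σ b_i: (-2)·1 + 11/6·1 = -1/6 ≠ 1 ⇒ order 0.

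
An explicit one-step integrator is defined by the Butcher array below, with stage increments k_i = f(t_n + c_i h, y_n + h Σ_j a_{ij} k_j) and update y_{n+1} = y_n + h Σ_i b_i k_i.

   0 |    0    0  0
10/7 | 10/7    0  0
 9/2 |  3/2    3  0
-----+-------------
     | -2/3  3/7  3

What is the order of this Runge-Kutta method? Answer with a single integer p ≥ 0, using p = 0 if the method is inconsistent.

b = (-2/3, 3/7, 3)
c = (0, 10/7, 9/2)
Ac = (0, 0, 30/7)
Σ b_i: (-2/3)·1 + 3/7·1 + 3·1 = 58/21 ≠ 1 ⇒ order 0.

0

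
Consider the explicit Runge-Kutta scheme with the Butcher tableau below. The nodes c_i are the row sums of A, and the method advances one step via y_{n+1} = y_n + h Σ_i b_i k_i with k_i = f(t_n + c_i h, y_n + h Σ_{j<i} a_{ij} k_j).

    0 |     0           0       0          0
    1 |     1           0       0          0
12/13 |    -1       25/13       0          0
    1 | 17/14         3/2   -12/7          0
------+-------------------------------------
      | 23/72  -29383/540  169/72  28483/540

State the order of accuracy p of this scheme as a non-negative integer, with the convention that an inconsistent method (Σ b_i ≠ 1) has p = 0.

3

b = (23/72, -29383/540, 169/72, 28483/540)
c = (0, 1, 12/13, 1)
Ac = (0, 0, 25/13, -15/182)
Σ b_i: 23/72·1 + (-29383/540)·1 + 169/72·1 + 28483/540·1 = 1 ✓
b·c: (-29383/540)·1 + 169/72·12/13 + 28483/540·1 = 1/2 ✓
b·c²: (-29383/540)·1 + 169/72·144/169 + 28483/540·1 = 1/3 ✓
b·Ac: 169/72·25/13 + 28483/540·(-15/182) = 1/6 ✓
b·c³: (-29383/540)·1 + 169/72·1728/2197 + 28483/540·1 = 7/39 ≠ 1/4 ⇒ order 3.
b·(c∘Ac): 169/72·300/169 + 28483/540·(-15/182) = -13/72 ≠ 1/8
b·Ac²: 169/72·25/13 + 28483/540·93/2366 = 2569/390 ≠ 1/12
b·A²c: 28483/540·(-300/91) = -1565/9 ≠ 1/24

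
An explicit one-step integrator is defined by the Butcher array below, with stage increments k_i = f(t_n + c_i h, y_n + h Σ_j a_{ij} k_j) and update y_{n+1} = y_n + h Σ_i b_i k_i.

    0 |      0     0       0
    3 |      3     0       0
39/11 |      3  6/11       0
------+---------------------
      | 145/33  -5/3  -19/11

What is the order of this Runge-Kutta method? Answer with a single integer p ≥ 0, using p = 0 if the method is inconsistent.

1

b = (145/33, -5/3, -19/11)
c = (0, 3, 39/11)
Ac = (0, 0, 18/11)
Σ b_i: 145/33·1 + (-5/3)·1 + (-19/11)·1 = 1 ✓
b·c: (-5/3)·3 + (-19/11)·39/11 = -1346/121 ≠ 1/2 ⇒ order 1.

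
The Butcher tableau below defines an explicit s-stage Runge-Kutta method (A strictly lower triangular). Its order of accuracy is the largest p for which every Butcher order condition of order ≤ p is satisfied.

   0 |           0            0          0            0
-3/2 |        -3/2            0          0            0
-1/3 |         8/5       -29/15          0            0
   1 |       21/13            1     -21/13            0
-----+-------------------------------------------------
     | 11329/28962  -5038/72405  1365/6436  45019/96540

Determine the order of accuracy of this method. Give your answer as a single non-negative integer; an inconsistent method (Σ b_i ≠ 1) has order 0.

b = (11329/28962, -5038/72405, 1365/6436, 45019/96540)
c = (0, -3/2, -1/3, 1)
Ac = (0, 0, 29/10, -25/26)
Σ b_i: 11329/28962·1 + (-5038/72405)·1 + 1365/6436·1 + 45019/96540·1 = 1 ✓
b·c: (-5038/72405)·(-3/2) + 1365/6436·(-1/3) + 45019/96540·1 = 1/2 ✓
b·c²: (-5038/72405)·9/4 + 1365/6436·1/9 + 45019/96540·1 = 1/3 ✓
b·Ac: 1365/6436·29/10 + 45019/96540·(-25/26) = 1/6 ✓
b·c³: (-5038/72405)·(-27/8) + 1365/6436·(-1/27) + 45019/96540·1 = 40159/57924 ≠ 1/4 ⇒ order 3.
b·(c∘Ac): 1365/6436·(-29/30) + 45019/96540·(-25/26) = -3154/4827 ≠ 1/8
b·Ac²: 1365/6436·(-87/20) + 45019/96540·323/156 = 24877/579240 ≠ 1/12
b·A²c: 45019/96540·(-609/130) = -702989/321800 ≠ 1/24

3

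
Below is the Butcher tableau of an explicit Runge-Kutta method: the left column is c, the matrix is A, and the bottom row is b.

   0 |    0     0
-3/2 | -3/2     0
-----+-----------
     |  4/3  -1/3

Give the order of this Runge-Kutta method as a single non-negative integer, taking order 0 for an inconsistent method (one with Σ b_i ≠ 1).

2

b = (4/3, -1/3)
c = (0, -3/2)
Σ b_i: 4/3·1 + (-1/3)·1 = 1 ✓
b·c: (-1/3)·(-3/2) = 1/2 ✓; 2 stages ⇒ order 2.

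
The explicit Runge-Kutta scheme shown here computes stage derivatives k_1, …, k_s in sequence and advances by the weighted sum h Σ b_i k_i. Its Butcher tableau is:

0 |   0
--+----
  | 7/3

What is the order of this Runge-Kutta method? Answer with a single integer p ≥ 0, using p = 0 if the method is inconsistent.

0

b = (7/3)
c = (0)
Σ b_i: 7/3·1 = 7/3 ≠ 1 ⇒ order 0.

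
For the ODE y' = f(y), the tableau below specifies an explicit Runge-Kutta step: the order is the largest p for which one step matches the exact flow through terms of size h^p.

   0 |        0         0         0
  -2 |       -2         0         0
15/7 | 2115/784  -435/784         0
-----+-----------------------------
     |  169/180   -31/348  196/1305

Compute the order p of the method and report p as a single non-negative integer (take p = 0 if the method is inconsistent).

b = (169/180, -31/348, 196/1305)
c = (0, -2, 15/7)
Ac = (0, 0, 435/392)
Σ b_i: 169/180·1 + (-31/348)·1 + 196/1305·1 = 1 ✓
b·c: (-31/348)·(-2) + 196/1305·15/7 = 1/2 ✓
b·c²: (-31/348)·4 + 196/1305·225/49 = 1/3 ✓
b·Ac: 196/1305·435/392 = 1/6 ✓; 3 stages ⇒ order 3.

3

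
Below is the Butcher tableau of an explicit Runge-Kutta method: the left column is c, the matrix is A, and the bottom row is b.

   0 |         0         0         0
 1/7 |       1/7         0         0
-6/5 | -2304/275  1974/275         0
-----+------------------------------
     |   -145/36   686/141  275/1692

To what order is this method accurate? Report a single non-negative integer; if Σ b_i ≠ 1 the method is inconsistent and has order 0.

b = (-145/36, 686/141, 275/1692)
c = (0, 1/7, -6/5)
Ac = (0, 0, 282/275)
Σ b_i: (-145/36)·1 + 686/141·1 + 275/1692·1 = 1 ✓
b·c: 686/141·1/7 + 275/1692·(-6/5) = 1/2 ✓
b·c²: 686/141·1/49 + 275/1692·36/25 = 1/3 ✓
b·Ac: 275/1692·282/275 = 1/6 ✓; 3 stages ⇒ order 3.

3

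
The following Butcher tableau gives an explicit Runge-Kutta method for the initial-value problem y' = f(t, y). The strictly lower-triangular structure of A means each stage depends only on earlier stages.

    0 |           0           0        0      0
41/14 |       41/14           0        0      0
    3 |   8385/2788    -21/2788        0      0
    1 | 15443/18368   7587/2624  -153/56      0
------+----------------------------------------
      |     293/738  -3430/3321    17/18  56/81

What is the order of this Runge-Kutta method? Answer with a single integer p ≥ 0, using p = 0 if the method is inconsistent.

b = (293/738, -3430/3321, 17/18, 56/81)
c = (0, 41/14, 3, 1)
Ac = (0, 0, -3/136, 243/896)
Σ b_i: 293/738·1 + (-3430/3321)·1 + 17/18·1 + 56/81·1 = 1 ✓
b·c: (-3430/3321)·41/14 + 17/18·3 + 56/81·1 = 1/2 ✓
b·c²: (-3430/3321)·1681/196 + 17/18·9 + 56/81·1 = 1/3 ✓
b·Ac: 17/18·(-3/136) + 56/81·243/896 = 1/6 ✓
b·c³: (-3430/3321)·68921/2744 + 17/18·27 + 56/81·1 = 1/4 ✓
b·(c∘Ac): 17/18·(-9/136) + 56/81·243/896 = 1/8 ✓
b·Ac²: 17/18·(-123/1904) + 56/81·2619/12544 = 1/12 ✓
b·A²c: 56/81·27/448 = 1/24 ✓; 4 stages ⇒ order 4.

4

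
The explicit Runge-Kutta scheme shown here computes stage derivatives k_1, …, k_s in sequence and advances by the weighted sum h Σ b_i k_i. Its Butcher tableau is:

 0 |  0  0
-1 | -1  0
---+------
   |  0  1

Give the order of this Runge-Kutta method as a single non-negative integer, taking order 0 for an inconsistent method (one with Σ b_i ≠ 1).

b = (0, 1)
c = (0, -1)
Σ b_i: 1·1 = 1 ✓
b·c: 1·(-1) = -1 ≠ 1/2 ⇒ order 1.

1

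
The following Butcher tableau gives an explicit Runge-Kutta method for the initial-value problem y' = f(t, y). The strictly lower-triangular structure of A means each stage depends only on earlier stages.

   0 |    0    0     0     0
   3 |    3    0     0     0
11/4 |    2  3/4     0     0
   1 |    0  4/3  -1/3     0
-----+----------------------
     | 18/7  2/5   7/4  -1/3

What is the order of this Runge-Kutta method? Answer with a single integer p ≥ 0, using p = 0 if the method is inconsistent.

0

b = (18/7, 2/5, 7/4, -1/3)
c = (0, 3, 11/4, 1)
Ac = (0, 0, 9/4, 37/12)
Σ b_i: 18/7·1 + 2/5·1 + 7/4·1 + (-1/3)·1 = 1843/420 ≠ 1 ⇒ order 0.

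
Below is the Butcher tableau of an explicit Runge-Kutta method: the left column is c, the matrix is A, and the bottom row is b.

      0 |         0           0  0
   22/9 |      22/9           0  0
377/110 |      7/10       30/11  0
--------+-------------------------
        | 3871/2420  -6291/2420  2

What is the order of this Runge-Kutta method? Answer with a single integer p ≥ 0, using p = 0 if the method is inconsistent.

2

b = (3871/2420, -6291/2420, 2)
c = (0, 22/9, 377/110)
Ac = (0, 0, 20/3)
Σ b_i: 3871/2420·1 + (-6291/2420)·1 + 2·1 = 1 ✓
b·c: (-6291/2420)·22/9 + 2·377/110 = 1/2 ✓
b·c²: (-6291/2420)·484/81 + 2·142129/12100 = 144457/18150 ≠ 1/3 ⇒ order 2.
b·Ac: 2·20/3 = 40/3 ≠ 1/6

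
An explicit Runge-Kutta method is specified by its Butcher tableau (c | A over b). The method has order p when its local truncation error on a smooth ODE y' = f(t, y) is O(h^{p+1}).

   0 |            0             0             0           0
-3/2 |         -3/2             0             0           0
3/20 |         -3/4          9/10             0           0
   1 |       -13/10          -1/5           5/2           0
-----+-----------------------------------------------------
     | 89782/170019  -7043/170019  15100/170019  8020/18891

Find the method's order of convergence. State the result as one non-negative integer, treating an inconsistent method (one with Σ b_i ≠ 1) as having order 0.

3

b = (89782/170019, -7043/170019, 15100/170019, 8020/18891)
c = (0, -3/2, 3/20, 1)
Ac = (0, 0, -27/20, 27/40)
Σ b_i: 89782/170019·1 + (-7043/170019)·1 + 15100/170019·1 + 8020/18891·1 = 1 ✓
b·c: (-7043/170019)·(-3/2) + 15100/170019·3/20 + 8020/18891·1 = 1/2 ✓
b·c²: (-7043/170019)·9/4 + 15100/170019·9/400 + 8020/18891·1 = 1/3 ✓
b·Ac: 15100/170019·(-27/20) + 8020/18891·27/40 = 1/6 ✓
b·c³: (-7043/170019)·(-27/8) + 15100/170019·27/8000 + 8020/18891·1 = 853343/1511280 ≠ 1/4 ⇒ order 3.
b·(c∘Ac): 15100/170019·(-81/400) + 8020/18891·27/40 = 2255/8396 ≠ 1/8
b·Ac²: 15100/170019·81/40 + 8020/18891·(-63/160) = 213/16792 ≠ 1/12
b·A²c: 8020/18891·(-27/8) = -6015/4198 ≠ 1/24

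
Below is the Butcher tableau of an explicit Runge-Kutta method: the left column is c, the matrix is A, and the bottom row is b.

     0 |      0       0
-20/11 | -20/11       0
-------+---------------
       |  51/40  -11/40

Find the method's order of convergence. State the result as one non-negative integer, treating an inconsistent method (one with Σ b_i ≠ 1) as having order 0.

b = (51/40, -11/40)
c = (0, -20/11)
Σ b_i: 51/40·1 + (-11/40)·1 = 1 ✓
b·c: (-11/40)·(-20/11) = 1/2 ✓; 2 stages ⇒ order 2.

2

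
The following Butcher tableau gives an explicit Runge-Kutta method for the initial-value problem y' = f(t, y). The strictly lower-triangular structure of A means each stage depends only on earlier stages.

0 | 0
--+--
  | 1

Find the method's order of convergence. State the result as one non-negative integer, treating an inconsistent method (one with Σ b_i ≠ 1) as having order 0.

b = (1)
c = (0)
Σ b_i: 1·1 = 1 ✓; 1 stage ⇒ order 1.

1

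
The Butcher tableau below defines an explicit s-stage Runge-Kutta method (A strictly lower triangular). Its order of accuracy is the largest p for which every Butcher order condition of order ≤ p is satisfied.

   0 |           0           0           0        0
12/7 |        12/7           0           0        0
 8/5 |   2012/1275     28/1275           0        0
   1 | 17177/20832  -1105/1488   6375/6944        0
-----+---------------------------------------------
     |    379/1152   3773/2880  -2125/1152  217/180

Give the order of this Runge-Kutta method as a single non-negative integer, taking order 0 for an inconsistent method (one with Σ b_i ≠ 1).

b = (379/1152, 3773/2880, -2125/1152, 217/180)
c = (0, 12/7, 8/5, 1)
Ac = (0, 0, 16/425, 85/434)
Σ b_i: 379/1152·1 + 3773/2880·1 + (-2125/1152)·1 + 217/180·1 = 1 ✓
b·c: 3773/2880·12/7 + (-2125/1152)·8/5 + 217/180·1 = 1/2 ✓
b·c²: 3773/2880·144/49 + (-2125/1152)·64/25 + 217/180·1 = 1/3 ✓
b·Ac: (-2125/1152)·16/425 + 217/180·85/434 = 1/6 ✓
b·c³: 3773/2880·1728/343 + (-2125/1152)·512/125 + 217/180·1 = 1/4 ✓
b·(c∘Ac): (-2125/1152)·128/2125 + 217/180·85/434 = 1/8 ✓
b·Ac²: (-2125/1152)·192/2975 + 217/180·255/1519 = 1/12 ✓
b·A²c: 217/180·15/434 = 1/24 ✓; 4 stages ⇒ order 4.

4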